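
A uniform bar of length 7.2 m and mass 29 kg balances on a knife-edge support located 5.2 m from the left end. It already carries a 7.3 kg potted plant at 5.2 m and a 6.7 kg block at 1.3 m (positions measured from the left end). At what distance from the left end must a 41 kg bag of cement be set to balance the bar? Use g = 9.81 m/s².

Taking torques about the knife-edge support (at 5.2 m from the left end):
Beam weight: 29 × 9.81 = 284.5 N down at 3.6 m → arm 1.6 m, τ = 284.5 × 1.6 = 455.2 N·m counterclockwise.
Potted plant: acts at the knife-edge support, moment arm 0 → no torque.
Block: 6.7 × 9.81 = 65.73 N down at 1.3 m → arm 3.9 m, τ = 65.73 × 3.9 = 256.3 N·m counterclockwise.
Net moment of existing loads = 711.5 N·m counterclockwise.
The bag of cement weighs 41 × 9.81 = 402.2 N and must supply an equal clockwise moment, so its lever arm about the knife-edge support is 711.5 / 402.2 = 1.77 m.
That puts it at 5.2 + 1.77 = 6.97 m from the left end.

x ≈ 6.97 m from the left end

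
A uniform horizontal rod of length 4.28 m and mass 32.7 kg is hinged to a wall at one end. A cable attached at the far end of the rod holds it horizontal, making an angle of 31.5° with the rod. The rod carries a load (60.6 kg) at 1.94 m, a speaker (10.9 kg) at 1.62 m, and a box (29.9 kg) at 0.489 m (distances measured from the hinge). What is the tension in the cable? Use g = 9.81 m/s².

T ≈ 964 N

About the hinge:
Beam weight: 32.7 × 9.81 = 320.8 N down at 2.14 m → arm 2.14 m, τ = 320.8 × 2.14 = 686.5 N·m clockwise.
Load: 60.6 × 9.81 = 594.5 N down at 1.94 m → arm 1.94 m, τ = 594.5 × 1.94 = 1153 N·m clockwise.
Speaker: 10.9 × 9.81 = 106.9 N down at 1.62 m → arm 1.62 m, τ = 106.9 × 1.62 = 173.2 N·m clockwise.
Box: 29.9 × 9.81 = 293.3 N down at 0.489 m → arm 0.489 m, τ = 293.3 × 0.489 = 143.4 N·m clockwise.
Total clockwise load moment = 2156 N·m.
The cable tension T acts at 4.28 m; only its component perpendicular to the rod, T sinθ, produces torque. sin 31.5° = 0.5225.
Στ = 0 ⇒ T × 4.28 × 0.5225 = 2156 ⇒ T = 2156 / 2.236 = 964 N.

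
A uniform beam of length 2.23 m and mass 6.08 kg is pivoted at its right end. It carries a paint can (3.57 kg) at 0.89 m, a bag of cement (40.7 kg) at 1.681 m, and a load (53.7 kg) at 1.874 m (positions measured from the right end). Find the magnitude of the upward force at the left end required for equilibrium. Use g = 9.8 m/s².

Taking torques about the right end:
Beam weight: 6.08 × 9.8 = 59.58 N down at 1.115 m → arm 1.115 m, τ = 59.58 × 1.115 = 66.43 N·m counterclockwise.
Paint can: 3.57 × 9.8 = 34.99 N down at 0.89 m → arm 0.89 m, τ = 34.99 × 0.89 = 31.14 N·m counterclockwise.
Bag of cement: 40.7 × 9.8 = 398.9 N down at 1.681 m → arm 1.681 m, τ = 398.9 × 1.681 = 670.6 N·m counterclockwise.
Load: 53.7 × 9.8 = 526.3 N down at 1.874 m → arm 1.874 m, τ = 526.3 × 1.874 = 986.3 N·m counterclockwise.
Net moment of the loads = 1754 N·m counterclockwise.
The upward force F acts at the left end, arm 2.23 m, giving F × 2.23 clockwise.
Setting net torque to zero: F × 2.23 = 1754 → F = 1754 / 2.23 = 787 N.

F ≈ 787 N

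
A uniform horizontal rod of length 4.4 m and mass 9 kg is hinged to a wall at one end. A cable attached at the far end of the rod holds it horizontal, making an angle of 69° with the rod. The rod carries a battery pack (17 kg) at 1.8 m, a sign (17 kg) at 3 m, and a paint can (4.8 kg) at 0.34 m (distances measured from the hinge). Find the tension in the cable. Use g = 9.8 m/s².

T ≈ 246 N

About the hinge:
Beam weight: 9 × 9.8 = 88.2 N down at 2.2 m → arm 2.2 m, τ = 88.2 × 2.2 = 194 N·m clockwise.
Battery pack: 17 × 9.8 = 166.6 N down at 1.8 m → arm 1.8 m, τ = 166.6 × 1.8 = 299.9 N·m clockwise.
Sign: 17 × 9.8 = 166.6 N down at 3 m → arm 3 m, τ = 166.6 × 3 = 499.8 N·m clockwise.
Paint can: 4.8 × 9.8 = 47.04 N down at 0.34 m → arm 0.34 m, τ = 47.04 × 0.34 = 15.99 N·m clockwise.
Total clockwise load moment = 1010 N·m.
The cable tension T acts at 4.4 m; only its component perpendicular to the rod, T sinθ, produces torque. sin 69° = 0.9336.
Balancing moments: T × 4.4 × 0.9336 = 1010, giving T = 1010 / 4.108 = 246 N.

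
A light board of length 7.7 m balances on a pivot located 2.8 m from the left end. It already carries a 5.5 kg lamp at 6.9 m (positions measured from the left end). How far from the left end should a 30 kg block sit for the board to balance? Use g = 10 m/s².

x ≈ 2.05 m from the left end

About the pivot (at 2.8 m from the left end):
Lamp: 5.5 × 10 = 55 N down at 6.9 m → arm 4.1 m, τ = 55 × 4.1 = 225.5 N·m clockwise.
Net moment of existing loads = 225.5 N·m clockwise.
The block weighs 30 × 10 = 300 N and must supply an equal counterclockwise moment, so its lever arm about the pivot is 225.5 / 300 = 0.752 m.
That puts it at 2.8 − 0.752 = 2.05 m from the left end.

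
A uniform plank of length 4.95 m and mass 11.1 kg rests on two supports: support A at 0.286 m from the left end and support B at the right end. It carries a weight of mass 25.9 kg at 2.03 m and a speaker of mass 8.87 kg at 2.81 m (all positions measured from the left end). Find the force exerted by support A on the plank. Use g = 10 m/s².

Sum moments about support B (its reaction then has zero moment arm).
Beam weight: 11.1 × 10 = 111 N down at 2.475 m → arm 2.475 m, τ = 111 × 2.475 = 274.7 N·m counterclockwise.
Weight: 25.9 × 10 = 259 N down at 2.03 m → arm 2.92 m, τ = 259 × 2.92 = 756.3 N·m counterclockwise.
Speaker: 8.87 × 10 = 88.7 N down at 2.81 m → arm 2.14 m, τ = 88.7 × 2.14 = 189.8 N·m counterclockwise.
Net load moment about support B = 1221 N·m counterclockwise.
Reaction R at support A is upward at 0.286 m, arm 4.664 m → moment R × 4.664 clockwise.
For rotational equilibrium, R × 4.664 = 1221, so R = 262 N.

R_A ≈ 262 N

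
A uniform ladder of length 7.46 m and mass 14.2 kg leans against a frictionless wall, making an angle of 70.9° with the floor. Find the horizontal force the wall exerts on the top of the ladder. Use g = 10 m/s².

N_wall ≈ 24.6 N

Sum moments about the foot of the ladder (the floor normal and friction both act there and drop out).
Ladder weight 14.2×10 = 142 N acts at 3.73 m along the ladder; its horizontal arm is 3.73·cos70.9° = 1.221 m → τ = 173.4 N·m clockwise.
Wall normal N acts horizontally at the top; its moment arm is the height L sinθ = 7.46·sin70.9° = 7.049 m, counterclockwise.
Balancing moments: N × 7.049 = 173.4, giving N = 24.6 N.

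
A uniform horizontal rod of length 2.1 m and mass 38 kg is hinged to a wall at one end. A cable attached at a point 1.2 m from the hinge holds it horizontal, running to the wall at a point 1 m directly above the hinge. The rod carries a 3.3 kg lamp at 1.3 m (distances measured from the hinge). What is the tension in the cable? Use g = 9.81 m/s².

Sum moments about the hinge (the unknown hinge reaction has zero arm there).
Beam weight: 38 × 9.81 = 372.8 N down at 1.05 m → arm 1.05 m, τ = 372.8 × 1.05 = 391.4 N·m clockwise.
Lamp: 3.3 × 9.81 = 32.37 N down at 1.3 m → arm 1.3 m, τ = 32.37 × 1.3 = 42.08 N·m clockwise.
Total clockwise load moment = 433.5 N·m.
The cable tension T acts at 1.2 m; only its component perpendicular to the rod, T sinθ, produces torque. sinθ = h/√(h²+d²) = 1/√(1²+1.2²) = 0.6402.
Setting net torque to zero: T × 1.2 × 0.6402 = 433.5 → T = 433.5 / 0.7682 = 564 N.

T ≈ 564 N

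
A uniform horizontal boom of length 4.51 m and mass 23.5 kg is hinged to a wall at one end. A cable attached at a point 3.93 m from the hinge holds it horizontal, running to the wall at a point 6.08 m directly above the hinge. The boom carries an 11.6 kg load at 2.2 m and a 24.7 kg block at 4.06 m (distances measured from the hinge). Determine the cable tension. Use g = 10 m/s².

About the hinge:
Beam weight: 23.5 × 10 = 235 N down at 2.255 m → arm 2.255 m, τ = 235 × 2.255 = 529.9 N·m clockwise.
Load: 11.6 × 10 = 116 N down at 2.2 m → arm 2.2 m, τ = 116 × 2.2 = 255.2 N·m clockwise.
Block: 24.7 × 10 = 247 N down at 4.06 m → arm 4.06 m, τ = 247 × 4.06 = 1003 N·m clockwise.
Total clockwise load moment = 1788 N·m.
The cable tension T acts at 3.93 m; only its component perpendicular to the boom, T sinθ, produces torque. sinθ = h/√(h²+d²) = 6.08/√(6.08²+3.93²) = 0.8398.
Setting net torque to zero: T × 3.93 × 0.8398 = 1788 → T = 1788 / 3.3 = 542 N.

T ≈ 542 N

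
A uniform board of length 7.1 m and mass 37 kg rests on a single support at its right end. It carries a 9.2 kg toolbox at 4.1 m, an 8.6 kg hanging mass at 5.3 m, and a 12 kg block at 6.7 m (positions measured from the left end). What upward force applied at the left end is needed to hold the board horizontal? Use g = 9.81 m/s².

F ≈ 248 N

Sum moments about the right end (the unknown pivot reaction has zero arm there).
Beam weight: 37 × 9.81 = 363 N down at 3.55 m → arm 3.55 m, τ = 363 × 3.55 = 1289 N·m counterclockwise.
Toolbox: 9.2 × 9.81 = 90.25 N down at 4.1 m → arm 3 m, τ = 90.25 × 3 = 270.8 N·m counterclockwise.
Hanging mass: 8.6 × 9.81 = 84.37 N down at 5.3 m → arm 1.8 m, τ = 84.37 × 1.8 = 151.9 N·m counterclockwise.
Block: 12 × 9.81 = 117.7 N down at 6.7 m → arm 0.4 m, τ = 117.7 × 0.4 = 47.08 N·m counterclockwise.
Net moment of the loads = 1759 N·m counterclockwise.
The upward force F acts at the left end, arm 7.1 m, giving F × 7.1 clockwise.
Balancing moments: F × 7.1 = 1759, giving F = 1759 / 7.1 = 248 N.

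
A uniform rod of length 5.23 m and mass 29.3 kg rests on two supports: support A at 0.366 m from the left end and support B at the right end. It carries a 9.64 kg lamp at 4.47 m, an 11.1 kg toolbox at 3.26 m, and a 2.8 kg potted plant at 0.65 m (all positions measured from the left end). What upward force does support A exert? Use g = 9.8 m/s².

Sum moments about support B (its reaction then has zero moment arm).
Beam weight: 29.3 × 9.8 = 287.1 N down at 2.615 m → arm 2.615 m, τ = 287.1 × 2.615 = 750.8 N·m counterclockwise.
Lamp: 9.64 × 9.8 = 94.47 N down at 4.47 m → arm 0.76 m, τ = 94.47 × 0.76 = 71.8 N·m counterclockwise.
Toolbox: 11.1 × 9.8 = 108.8 N down at 3.26 m → arm 1.97 m, τ = 108.8 × 1.97 = 214.3 N·m counterclockwise.
Potted plant: 2.8 × 9.8 = 27.44 N down at 0.65 m → arm 4.58 m, τ = 27.44 × 4.58 = 125.7 N·m counterclockwise.
Net load moment about support B = 1163 N·m counterclockwise.
Reaction R at support A is upward at 0.366 m, arm 4.864 m → moment R × 4.864 clockwise.
Setting net torque to zero: R × 4.864 = 1163 → R = 239 N.

R_A ≈ 239 N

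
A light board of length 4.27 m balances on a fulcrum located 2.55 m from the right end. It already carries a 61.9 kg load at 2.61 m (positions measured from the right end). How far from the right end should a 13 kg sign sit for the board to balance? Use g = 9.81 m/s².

x ≈ 2.26 m from the right end

Take moments about the fulcrum (at 2.55 m from the right end).
Load: 61.9 × 9.81 = 607.2 N down at 2.61 m → arm 0.06 m, τ = 607.2 × 0.06 = 36.43 N·m counterclockwise.
Net moment of existing loads = 36.43 N·m counterclockwise.
The sign weighs 13 × 9.81 = 127.5 N and must supply an equal clockwise moment, so its lever arm about the fulcrum is 36.43 / 127.5 = 0.286 m.
That puts it at 2.55 − 0.286 = 2.26 m from the right end.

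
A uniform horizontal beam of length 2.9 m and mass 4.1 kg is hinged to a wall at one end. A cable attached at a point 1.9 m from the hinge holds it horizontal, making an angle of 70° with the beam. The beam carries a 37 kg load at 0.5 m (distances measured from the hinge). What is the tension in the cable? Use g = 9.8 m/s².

Taking torques about the hinge:
Beam weight: 4.1 × 9.8 = 40.18 N down at 1.45 m → arm 1.45 m, τ = 40.18 × 1.45 = 58.26 N·m clockwise.
Load: 37 × 9.8 = 362.6 N down at 0.5 m → arm 0.5 m, τ = 362.6 × 0.5 = 181.3 N·m clockwise.
Total clockwise load moment = 239.6 N·m.
The cable tension T acts at 1.9 m; only its component perpendicular to the beam, T sinθ, produces torque. sin 70° = 0.9397.
Στ = 0 ⇒ T × 1.9 × 0.9397 = 239.6 ⇒ T = 239.6 / 1.785 = 134 N.

T ≈ 134 N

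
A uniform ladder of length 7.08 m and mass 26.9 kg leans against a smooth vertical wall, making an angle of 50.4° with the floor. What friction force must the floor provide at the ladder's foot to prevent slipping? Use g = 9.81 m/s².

Take moments about the foot of the ladder.
Ladder weight 26.9×9.81 = 263.9 N acts at 3.54 m along the ladder; its horizontal arm is 3.54·cos50.4° = 2.256 m → τ = 595.4 N·m clockwise.
Wall normal N acts horizontally at the top; its moment arm is the height L sinθ = 7.08·sin50.4° = 5.455 m, counterclockwise.
For rotational equilibrium, N × 5.455 = 595.4, so N = 109 N.
ΣFx = 0: friction at the foot balances the wall's push, so f = N_wall = 109 N.

f ≈ 109 N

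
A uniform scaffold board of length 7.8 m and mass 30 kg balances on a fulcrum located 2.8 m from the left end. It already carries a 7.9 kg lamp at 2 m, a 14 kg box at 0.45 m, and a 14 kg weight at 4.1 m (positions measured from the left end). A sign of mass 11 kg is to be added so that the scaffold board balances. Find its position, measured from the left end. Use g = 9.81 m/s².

About the fulcrum (at 2.8 m from the left end):
Beam weight: 30 × 9.81 = 294.3 N down at 3.9 m → arm 1.1 m, τ = 294.3 × 1.1 = 323.7 N·m clockwise.
Lamp: 7.9 × 9.81 = 77.5 N down at 2 m → arm 0.8 m, τ = 77.5 × 0.8 = 62 N·m counterclockwise.
Box: 14 × 9.81 = 137.3 N down at 0.45 m → arm 2.35 m, τ = 137.3 × 2.35 = 322.7 N·m counterclockwise.
Weight: 14 × 9.81 = 137.3 N down at 4.1 m → arm 1.3 m, τ = 137.3 × 1.3 = 178.5 N·m clockwise.
Net moment of existing loads = 117.5 N·m clockwise.
The sign weighs 11 × 9.81 = 107.9 N and must supply an equal counterclockwise moment, so its lever arm about the fulcrum is 117.5 / 107.9 = 1.09 m.
That puts it at 2.8 − 1.09 = 1.71 m from the left end.

x ≈ 1.71 m from the left end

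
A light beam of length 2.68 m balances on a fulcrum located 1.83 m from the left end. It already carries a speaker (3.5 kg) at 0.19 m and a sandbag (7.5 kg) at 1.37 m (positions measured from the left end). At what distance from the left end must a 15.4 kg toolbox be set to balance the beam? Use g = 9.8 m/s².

x ≈ 2.43 m from the left end

Sum moments about the fulcrum (at 1.83 m from the left end) (the support reaction has zero arm there).
Speaker: 3.5 × 9.8 = 34.3 N down at 0.19 m → arm 1.64 m, τ = 34.3 × 1.64 = 56.25 N·m counterclockwise.
Sandbag: 7.5 × 9.8 = 73.5 N down at 1.37 m → arm 0.46 m, τ = 73.5 × 0.46 = 33.81 N·m counterclockwise.
Net moment of existing loads = 90.06 N·m counterclockwise.
The toolbox weighs 15.4 × 9.8 = 150.9 N and must supply an equal clockwise moment, so its lever arm about the fulcrum is 90.06 / 150.9 = 0.597 m.
That puts it at 1.83 + 0.597 = 2.43 m from the left end.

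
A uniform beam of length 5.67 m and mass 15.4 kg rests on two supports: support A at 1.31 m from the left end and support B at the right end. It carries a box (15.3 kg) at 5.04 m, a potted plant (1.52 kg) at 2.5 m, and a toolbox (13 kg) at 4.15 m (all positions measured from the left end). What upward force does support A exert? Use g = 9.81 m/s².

Choose support B as the axis so its reaction then has zero moment arm.
Beam weight: 15.4 × 9.81 = 151.1 N down at 2.835 m → arm 2.835 m, τ = 151.1 × 2.835 = 428.4 N·m counterclockwise.
Box: 15.3 × 9.81 = 150.1 N down at 5.04 m → arm 0.63 m, τ = 150.1 × 0.63 = 94.56 N·m counterclockwise.
Potted plant: 1.52 × 9.81 = 14.91 N down at 2.5 m → arm 3.17 m, τ = 14.91 × 3.17 = 47.26 N·m counterclockwise.
Toolbox: 13 × 9.81 = 127.5 N down at 4.15 m → arm 1.52 m, τ = 127.5 × 1.52 = 193.8 N·m counterclockwise.
Net load moment about support B = 764 N·m counterclockwise.
Reaction R at support A is upward at 1.31 m, arm 4.36 m → moment R × 4.36 clockwise.
Setting net torque to zero: R × 4.36 = 764 → R = 175 N.

R_A ≈ 175 N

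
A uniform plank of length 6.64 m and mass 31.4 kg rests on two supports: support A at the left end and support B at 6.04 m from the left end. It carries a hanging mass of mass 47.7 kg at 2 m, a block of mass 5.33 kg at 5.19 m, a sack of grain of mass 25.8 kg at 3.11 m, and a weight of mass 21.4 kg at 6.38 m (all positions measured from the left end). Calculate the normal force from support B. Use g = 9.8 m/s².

R_B ≈ 721 N

Sum moments about support A (its reaction then has zero moment arm).
Beam weight: 31.4 × 9.8 = 307.7 N down at 3.32 m → arm 3.32 m, τ = 307.7 × 3.32 = 1022 N·m clockwise.
Hanging mass: 47.7 × 9.8 = 467.5 N down at 2 m → arm 2 m, τ = 467.5 × 2 = 935 N·m clockwise.
Block: 5.33 × 9.8 = 52.23 N down at 5.19 m → arm 5.19 m, τ = 52.23 × 5.19 = 271.1 N·m clockwise.
Sack of grain: 25.8 × 9.8 = 252.8 N down at 3.11 m → arm 3.11 m, τ = 252.8 × 3.11 = 786.2 N·m clockwise.
Weight: 21.4 × 9.8 = 209.7 N down at 6.38 m → arm 6.38 m, τ = 209.7 × 6.38 = 1338 N·m clockwise.
Net load moment about support A = 4352 N·m clockwise.
Reaction R at support B is upward at 6.04 m, arm 6.04 m → moment R × 6.04 counterclockwise.
Balancing moments: R × 6.04 = 4352, giving R = 721 N.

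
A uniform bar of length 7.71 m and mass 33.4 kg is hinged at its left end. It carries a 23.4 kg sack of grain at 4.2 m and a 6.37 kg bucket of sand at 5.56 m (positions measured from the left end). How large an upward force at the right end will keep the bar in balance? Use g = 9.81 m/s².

About the left end:
Beam weight: 33.4 × 9.81 = 327.7 N down at 3.855 m → arm 3.855 m, τ = 327.7 × 3.855 = 1263 N·m clockwise.
Sack of grain: 23.4 × 9.81 = 229.6 N down at 4.2 m → arm 4.2 m, τ = 229.6 × 4.2 = 964.3 N·m clockwise.
Bucket of sand: 6.37 × 9.81 = 62.49 N down at 5.56 m → arm 5.56 m, τ = 62.49 × 5.56 = 347.4 N·m clockwise.
Net moment of the loads = 2575 N·m clockwise.
The upward force F acts at the right end, arm 7.71 m, giving F × 7.71 counterclockwise.
For rotational equilibrium, F × 7.71 = 2575, so F = 2575 / 7.71 = 334 N.

F ≈ 334 N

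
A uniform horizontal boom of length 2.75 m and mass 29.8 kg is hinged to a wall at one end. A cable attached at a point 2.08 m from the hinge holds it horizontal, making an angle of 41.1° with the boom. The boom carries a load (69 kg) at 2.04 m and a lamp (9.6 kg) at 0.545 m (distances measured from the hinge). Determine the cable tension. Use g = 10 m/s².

Sum moments about the hinge (the unknown hinge reaction has zero arm there).
Beam weight: 29.8 × 10 = 298 N down at 1.375 m → arm 1.375 m, τ = 298 × 1.375 = 409.8 N·m clockwise.
Load: 69 × 10 = 690 N down at 2.04 m → arm 2.04 m, τ = 690 × 2.04 = 1408 N·m clockwise.
Lamp: 9.6 × 10 = 96 N down at 0.545 m → arm 0.545 m, τ = 96 × 0.545 = 52.32 N·m clockwise.
Total clockwise load moment = 1870 N·m.
The cable tension T acts at 2.08 m; only its component perpendicular to the boom, T sinθ, produces torque. sin 41.1° = 0.6574.
For rotational equilibrium, T × 2.08 × 0.6574 = 1870, so T = 1870 / 1.367 = 1370 N.

T ≈ 1370 N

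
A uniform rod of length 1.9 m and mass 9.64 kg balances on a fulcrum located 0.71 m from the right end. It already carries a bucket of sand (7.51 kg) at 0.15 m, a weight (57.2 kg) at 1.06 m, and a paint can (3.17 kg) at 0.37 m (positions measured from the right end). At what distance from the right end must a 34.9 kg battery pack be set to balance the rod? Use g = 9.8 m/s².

x ≈ 0.221 m from the right end

About the fulcrum (at 0.71 m from the right end):
Beam weight: 9.64 × 9.8 = 94.47 N down at 0.95 m → arm 0.24 m, τ = 94.47 × 0.24 = 22.67 N·m counterclockwise.
Bucket of sand: 7.51 × 9.8 = 73.6 N down at 0.15 m → arm 0.56 m, τ = 73.6 × 0.56 = 41.22 N·m clockwise.
Weight: 57.2 × 9.8 = 560.6 N down at 1.06 m → arm 0.35 m, τ = 560.6 × 0.35 = 196.2 N·m counterclockwise.
Paint can: 3.17 × 9.8 = 31.07 N down at 0.37 m → arm 0.34 m, τ = 31.07 × 0.34 = 10.56 N·m clockwise.
Net moment of existing loads = 167.1 N·m counterclockwise.
The battery pack weighs 34.9 × 9.8 = 342 N and must supply an equal clockwise moment, so its lever arm about the fulcrum is 167.1 / 342 = 0.489 m.
That puts it at 0.71 − 0.489 = 0.221 m from the right end.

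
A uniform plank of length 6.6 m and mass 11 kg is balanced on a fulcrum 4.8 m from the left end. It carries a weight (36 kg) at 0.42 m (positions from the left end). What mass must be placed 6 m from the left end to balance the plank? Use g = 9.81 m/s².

About the fulcrum (at 4.8 m from the left end):
Beam weight: 11 × 9.81 = 107.9 N down at 3.3 m → arm 1.5 m, τ = 107.9 × 1.5 = 161.9 N·m counterclockwise.
Weight: 36 × 9.81 = 353.2 N down at 0.42 m → arm 4.38 m, τ = 353.2 × 4.38 = 1547 N·m counterclockwise.
Net moment of known loads = 1709 N·m counterclockwise.
An unknown mass m at 6 m has arm 1.2 m; its moment is m·g·1.2 clockwise.
For rotational equilibrium, m × 9.81 × 1.2 = 1709, so m = 1709 / (9.81 × 1.2) = 145 kg.

m ≈ 145 kg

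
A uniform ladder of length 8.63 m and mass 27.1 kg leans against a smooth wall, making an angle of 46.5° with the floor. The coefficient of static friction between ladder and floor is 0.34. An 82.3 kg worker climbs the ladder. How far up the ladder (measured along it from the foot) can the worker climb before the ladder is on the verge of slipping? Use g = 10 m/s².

d ≈ 2.69 m

Sum moments about the foot of the ladder (the floor normal and friction both act there and drop out).
Ladder weight 27.1×10 = 271 N acts at 4.315 m along the ladder; its horizontal arm is 4.315·cos46.5° = 2.97 m → τ = 804.9 N·m clockwise.
Worker weight 82.3×10 = 823 N at distance d → arm d·cos46.5° → τ = 823·d·0.6884 clockwise.
Wall normal N at the top has arm L sinθ = 6.26 m counterclockwise, so Στ = 0 gives N·6.26 = 804.9 + 566.6·d.
ΣFy = 0 ⇒ N_floor = 1094 N, so the maximum friction is μ_s·N_floor = 0.34×1094 = 372 N. ΣFx = 0 ⇒ N_wall = f, so at the slipping point N = 372 N.
Substituting: 372×6.26 = 804.9 + 566.6·d ⇒ d = (2329 − 804.9) / 566.6 = 2.69 m.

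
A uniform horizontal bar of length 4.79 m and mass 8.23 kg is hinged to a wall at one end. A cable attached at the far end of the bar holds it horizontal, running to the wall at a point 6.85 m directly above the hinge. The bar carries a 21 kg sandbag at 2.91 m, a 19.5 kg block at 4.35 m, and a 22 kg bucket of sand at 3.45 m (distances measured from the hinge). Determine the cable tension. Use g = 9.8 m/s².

T ≈ 603 N

About the hinge:
Beam weight: 8.23 × 9.8 = 80.65 N down at 2.395 m → arm 2.395 m, τ = 80.65 × 2.395 = 193.2 N·m clockwise.
Sandbag: 21 × 9.8 = 205.8 N down at 2.91 m → arm 2.91 m, τ = 205.8 × 2.91 = 598.9 N·m clockwise.
Block: 19.5 × 9.8 = 191.1 N down at 4.35 m → arm 4.35 m, τ = 191.1 × 4.35 = 831.3 N·m clockwise.
Bucket of sand: 22 × 9.8 = 215.6 N down at 3.45 m → arm 3.45 m, τ = 215.6 × 3.45 = 743.8 N·m clockwise.
Total clockwise load moment = 2367 N·m.
The cable tension T acts at 4.79 m; only its component perpendicular to the bar, T sinθ, produces torque. sinθ = h/√(h²+d²) = 6.85/√(6.85²+4.79²) = 0.8195.
Setting net torque to zero: T × 4.79 × 0.8195 = 2367 → T = 2367 / 3.925 = 603 N.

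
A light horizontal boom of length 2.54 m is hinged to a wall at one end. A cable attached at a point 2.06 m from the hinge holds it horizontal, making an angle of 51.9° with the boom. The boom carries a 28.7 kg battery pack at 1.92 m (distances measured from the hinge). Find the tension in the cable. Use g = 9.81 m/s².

Choose the hinge as the axis so the unknown hinge reaction has zero arm there.
Battery pack: 28.7 × 9.81 = 281.5 N down at 1.92 m → arm 1.92 m, τ = 281.5 × 1.92 = 540.5 N·m clockwise.
Total clockwise load moment = 540.5 N·m.
The cable tension T acts at 2.06 m; only its component perpendicular to the boom, T sinθ, produces torque. sin 51.9° = 0.7869.
Στ = 0 ⇒ T × 2.06 × 0.7869 = 540.5 ⇒ T = 540.5 / 1.621 = 333 N.

T ≈ 333 N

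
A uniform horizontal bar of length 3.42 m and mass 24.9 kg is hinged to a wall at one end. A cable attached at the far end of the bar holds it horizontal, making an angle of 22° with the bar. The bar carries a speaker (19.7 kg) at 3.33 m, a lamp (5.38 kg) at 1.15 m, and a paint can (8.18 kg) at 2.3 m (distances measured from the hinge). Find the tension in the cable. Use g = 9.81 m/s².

About the hinge:
Beam weight: 24.9 × 9.81 = 244.3 N down at 1.71 m → arm 1.71 m, τ = 244.3 × 1.71 = 417.8 N·m clockwise.
Speaker: 19.7 × 9.81 = 193.3 N down at 3.33 m → arm 3.33 m, τ = 193.3 × 3.33 = 643.7 N·m clockwise.
Lamp: 5.38 × 9.81 = 52.78 N down at 1.15 m → arm 1.15 m, τ = 52.78 × 1.15 = 60.7 N·m clockwise.
Paint can: 8.18 × 9.81 = 80.25 N down at 2.3 m → arm 2.3 m, τ = 80.25 × 2.3 = 184.6 N·m clockwise.
Total clockwise load moment = 1307 N·m.
The cable tension T acts at 3.42 m; only its component perpendicular to the bar, T sinθ, produces torque. sin 22° = 0.3746.
Στ = 0 ⇒ T × 3.42 × 0.3746 = 1307 ⇒ T = 1307 / 1.281 = 1020 N.

T ≈ 1020 N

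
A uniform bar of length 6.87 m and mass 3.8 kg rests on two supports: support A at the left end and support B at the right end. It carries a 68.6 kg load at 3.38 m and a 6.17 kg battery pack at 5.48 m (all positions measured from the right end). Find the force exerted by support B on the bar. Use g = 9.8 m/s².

R_B ≈ 372 N

Sum moments about support A (its reaction then has zero moment arm).
Beam weight: 3.8 × 9.8 = 37.24 N down at 3.435 m → arm 3.435 m, τ = 37.24 × 3.435 = 127.9 N·m clockwise.
Load: 68.6 × 9.8 = 672.3 N down at 3.38 m → arm 3.49 m, τ = 672.3 × 3.49 = 2346 N·m clockwise.
Battery pack: 6.17 × 9.8 = 60.47 N down at 5.48 m → arm 1.39 m, τ = 60.47 × 1.39 = 84.05 N·m clockwise.
Net load moment about support A = 2558 N·m clockwise.
Reaction R at support B is upward at 0 m, arm 6.87 m → moment R × 6.87 counterclockwise.
Στ = 0 ⇒ R × 6.87 = 2558 ⇒ R = 372 N.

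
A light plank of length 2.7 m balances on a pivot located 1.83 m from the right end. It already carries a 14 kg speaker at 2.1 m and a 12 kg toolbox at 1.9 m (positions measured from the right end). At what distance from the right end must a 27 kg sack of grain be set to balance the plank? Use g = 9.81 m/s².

Choose the pivot (at 1.83 m from the right end) as the axis so the support reaction has zero arm there.
Speaker: 14 × 9.81 = 137.3 N down at 2.1 m → arm 0.27 m, τ = 137.3 × 0.27 = 37.07 N·m counterclockwise.
Toolbox: 12 × 9.81 = 117.7 N down at 1.9 m → arm 0.07 m, τ = 117.7 × 0.07 = 8.239 N·m counterclockwise.
Net moment of existing loads = 45.31 N·m counterclockwise.
The sack of grain weighs 27 × 9.81 = 264.9 N and must supply an equal clockwise moment, so its lever arm about the pivot is 45.31 / 264.9 = 0.171 m.
That puts it at 1.83 − 0.171 = 1.66 m from the right end.

x ≈ 1.66 m from the right end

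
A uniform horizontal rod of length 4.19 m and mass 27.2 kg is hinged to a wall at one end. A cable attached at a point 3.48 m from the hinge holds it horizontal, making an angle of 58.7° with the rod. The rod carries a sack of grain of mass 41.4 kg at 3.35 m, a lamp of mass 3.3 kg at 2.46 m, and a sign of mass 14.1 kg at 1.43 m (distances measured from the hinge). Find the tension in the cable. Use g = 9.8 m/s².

T ≈ 738 N

Taking torques about the hinge:
Beam weight: 27.2 × 9.8 = 266.6 N down at 2.095 m → arm 2.095 m, τ = 266.6 × 2.095 = 558.5 N·m clockwise.
Sack of grain: 41.4 × 9.8 = 405.7 N down at 3.35 m → arm 3.35 m, τ = 405.7 × 3.35 = 1359 N·m clockwise.
Lamp: 3.3 × 9.8 = 32.34 N down at 2.46 m → arm 2.46 m, τ = 32.34 × 2.46 = 79.56 N·m clockwise.
Sign: 14.1 × 9.8 = 138.2 N down at 1.43 m → arm 1.43 m, τ = 138.2 × 1.43 = 197.6 N·m clockwise.
Total clockwise load moment = 2195 N·m.
The cable tension T acts at 3.48 m; only its component perpendicular to the rod, T sinθ, produces torque. sin 58.7° = 0.8545.
Balancing moments: T × 3.48 × 0.8545 = 2195, giving T = 2195 / 2.974 = 738 N.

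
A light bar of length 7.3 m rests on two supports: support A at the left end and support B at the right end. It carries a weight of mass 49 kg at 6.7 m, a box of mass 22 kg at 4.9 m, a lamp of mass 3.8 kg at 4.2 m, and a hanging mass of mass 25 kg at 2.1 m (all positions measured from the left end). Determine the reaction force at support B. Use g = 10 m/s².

R_B ≈ 691 N

About support A:
Weight: 49 × 10 = 490 N down at 6.7 m → arm 6.7 m, τ = 490 × 6.7 = 3283 N·m clockwise.
Box: 22 × 10 = 220 N down at 4.9 m → arm 4.9 m, τ = 220 × 4.9 = 1078 N·m clockwise.
Lamp: 3.8 × 10 = 38 N down at 4.2 m → arm 4.2 m, τ = 38 × 4.2 = 159.6 N·m clockwise.
Hanging mass: 25 × 10 = 250 N down at 2.1 m → arm 2.1 m, τ = 250 × 2.1 = 525 N·m clockwise.
Net load moment about support A = 5046 N·m clockwise.
Reaction R at support B is upward at 7.3 m, arm 7.3 m → moment R × 7.3 counterclockwise.
Setting net torque to zero: R × 7.3 = 5046 → R = 691 N.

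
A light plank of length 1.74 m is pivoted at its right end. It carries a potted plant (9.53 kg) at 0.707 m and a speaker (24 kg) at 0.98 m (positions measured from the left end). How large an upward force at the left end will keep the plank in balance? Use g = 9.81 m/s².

F ≈ 158 N

Take moments about the right end.
Potted plant: 9.53 × 9.81 = 93.49 N down at 0.707 m → arm 1.033 m, τ = 93.49 × 1.033 = 96.58 N·m counterclockwise.
Speaker: 24 × 9.81 = 235.4 N down at 0.98 m → arm 0.76 m, τ = 235.4 × 0.76 = 178.9 N·m counterclockwise.
Net moment of the loads = 275.5 N·m counterclockwise.
The upward force F acts at the left end, arm 1.74 m, giving F × 1.74 clockwise.
For rotational equilibrium, F × 1.74 = 275.5, so F = 275.5 / 1.74 = 158 N.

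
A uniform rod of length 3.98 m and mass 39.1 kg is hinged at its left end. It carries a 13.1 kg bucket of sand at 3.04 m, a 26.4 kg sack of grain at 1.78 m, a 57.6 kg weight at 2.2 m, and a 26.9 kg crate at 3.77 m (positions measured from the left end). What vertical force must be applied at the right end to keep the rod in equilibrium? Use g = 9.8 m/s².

F ≈ 967 N

About the left end:
Beam weight: 39.1 × 9.8 = 383.2 N down at 1.99 m → arm 1.99 m, τ = 383.2 × 1.99 = 762.6 N·m clockwise.
Bucket of sand: 13.1 × 9.8 = 128.4 N down at 3.04 m → arm 3.04 m, τ = 128.4 × 3.04 = 390.3 N·m clockwise.
Sack of grain: 26.4 × 9.8 = 258.7 N down at 1.78 m → arm 1.78 m, τ = 258.7 × 1.78 = 460.5 N·m clockwise.
Weight: 57.6 × 9.8 = 564.5 N down at 2.2 m → arm 2.2 m, τ = 564.5 × 2.2 = 1242 N·m clockwise.
Crate: 26.9 × 9.8 = 263.6 N down at 3.77 m → arm 3.77 m, τ = 263.6 × 3.77 = 993.8 N·m clockwise.
Net moment of the loads = 3849 N·m clockwise.
The upward force F acts at the right end, arm 3.98 m, giving F × 3.98 counterclockwise.
Setting net torque to zero: F × 3.98 = 3849 → F = 3849 / 3.98 = 967 N.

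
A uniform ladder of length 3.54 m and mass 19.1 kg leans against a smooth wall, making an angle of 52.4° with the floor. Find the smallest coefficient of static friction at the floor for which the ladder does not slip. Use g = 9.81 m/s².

Choose the foot of the ladder as the axis so the floor normal and friction both act there and drop out.
Ladder weight 19.1×9.81 = 187.4 N acts at 1.77 m along the ladder; its horizontal arm is 1.77·cos52.4° = 1.08 m → τ = 202.4 N·m clockwise.
Wall normal N acts horizontally at the top; its moment arm is the height L sinθ = 3.54·sin52.4° = 2.805 m, counterclockwise.
Setting net torque to zero: N × 2.805 = 202.4 → N = 72.16 N.
ΣFx = 0 ⇒ f = N_wall = 72.16 N. ΣFy = 0 ⇒ N_floor = 187.4 N.
μ_min = f / N_floor = 72.16 / 187.4 = 0.385.

μ_min ≈ 0.385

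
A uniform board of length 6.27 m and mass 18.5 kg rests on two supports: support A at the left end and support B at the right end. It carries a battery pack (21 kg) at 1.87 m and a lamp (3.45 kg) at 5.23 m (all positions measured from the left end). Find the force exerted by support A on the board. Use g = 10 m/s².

About support B:
Beam weight: 18.5 × 10 = 185 N down at 3.135 m → arm 3.135 m, τ = 185 × 3.135 = 580 N·m counterclockwise.
Battery pack: 21 × 10 = 210 N down at 1.87 m → arm 4.4 m, τ = 210 × 4.4 = 924 N·m counterclockwise.
Lamp: 3.45 × 10 = 34.5 N down at 5.23 m → arm 1.04 m, τ = 34.5 × 1.04 = 35.88 N·m counterclockwise.
Net load moment about support B = 1540 N·m counterclockwise.
Reaction R at support A is upward at 0 m, arm 6.27 m → moment R × 6.27 clockwise.
For rotational equilibrium, R × 6.27 = 1540, so R = 246 N.

R_A ≈ 246 N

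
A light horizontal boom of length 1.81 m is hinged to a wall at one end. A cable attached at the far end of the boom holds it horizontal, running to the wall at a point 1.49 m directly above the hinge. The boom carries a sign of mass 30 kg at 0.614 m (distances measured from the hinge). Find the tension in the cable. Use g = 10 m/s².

T ≈ 160 N

Take moments about the hinge.
Sign: 30 × 10 = 300 N down at 0.614 m → arm 0.614 m, τ = 300 × 0.614 = 184.2 N·m clockwise.
Total clockwise load moment = 184.2 N·m.
The cable tension T acts at 1.81 m; only its component perpendicular to the boom, T sinθ, produces torque. sinθ = h/√(h²+d²) = 1.49/√(1.49²+1.81²) = 0.6356.
Setting net torque to zero: T × 1.81 × 0.6356 = 184.2 → T = 184.2 / 1.15 = 160 N.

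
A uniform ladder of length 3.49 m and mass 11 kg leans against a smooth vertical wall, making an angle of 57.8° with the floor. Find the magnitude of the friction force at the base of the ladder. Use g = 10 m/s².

Sum moments about the foot of the ladder (the floor normal and friction both act there and drop out).
Ladder weight 11×10 = 110 N acts at 1.745 m along the ladder; its horizontal arm is 1.745·cos57.8° = 0.9299 m → τ = 102.3 N·m clockwise.
Wall normal N acts horizontally at the top; its moment arm is the height L sinθ = 3.49·sin57.8° = 2.953 m, counterclockwise.
Balancing moments: N × 2.953 = 102.3, giving N = 34.6 N.
ΣFx = 0: friction at the foot balances the wall's push, so f = N_wall = 34.6 N.

f ≈ 34.6 N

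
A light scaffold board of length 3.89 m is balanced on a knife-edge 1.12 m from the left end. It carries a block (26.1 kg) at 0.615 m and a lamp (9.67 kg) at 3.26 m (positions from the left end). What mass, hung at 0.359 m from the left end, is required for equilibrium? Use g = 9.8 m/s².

m ≈ 9.87 kg

Sum moments about the knife-edge (at 1.12 m from the left end) (the support reaction has zero arm there).
Block: 26.1 × 9.8 = 255.8 N down at 0.615 m → arm 0.505 m, τ = 255.8 × 0.505 = 129.2 N·m counterclockwise.
Lamp: 9.67 × 9.8 = 94.77 N down at 3.26 m → arm 2.14 m, τ = 94.77 × 2.14 = 202.8 N·m clockwise.
Net moment of known loads = 73.6 N·m clockwise.
An unknown mass m at 0.359 m has arm 0.761 m; its moment is m·g·0.761 counterclockwise.
Στ = 0 ⇒ m × 9.8 × 0.761 = 73.6 ⇒ m = 73.6 / (9.8 × 0.761) = 9.87 kg.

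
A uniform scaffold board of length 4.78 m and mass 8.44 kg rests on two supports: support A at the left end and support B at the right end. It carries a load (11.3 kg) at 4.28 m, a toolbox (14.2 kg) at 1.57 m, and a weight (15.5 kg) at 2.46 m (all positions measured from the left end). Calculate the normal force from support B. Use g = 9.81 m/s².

Sum moments about support A (its reaction then has zero moment arm).
Beam weight: 8.44 × 9.81 = 82.8 N down at 2.39 m → arm 2.39 m, τ = 82.8 × 2.39 = 197.9 N·m clockwise.
Load: 11.3 × 9.81 = 110.9 N down at 4.28 m → arm 4.28 m, τ = 110.9 × 4.28 = 474.7 N·m clockwise.
Toolbox: 14.2 × 9.81 = 139.3 N down at 1.57 m → arm 1.57 m, τ = 139.3 × 1.57 = 218.7 N·m clockwise.
Weight: 15.5 × 9.81 = 152.1 N down at 2.46 m → arm 2.46 m, τ = 152.1 × 2.46 = 374.2 N·m clockwise.
Net load moment about support A = 1266 N·m clockwise.
Reaction R at support B is upward at 4.78 m, arm 4.78 m → moment R × 4.78 counterclockwise.
Setting net torque to zero: R × 4.78 = 1266 → R = 265 N.

R_B ≈ 265 N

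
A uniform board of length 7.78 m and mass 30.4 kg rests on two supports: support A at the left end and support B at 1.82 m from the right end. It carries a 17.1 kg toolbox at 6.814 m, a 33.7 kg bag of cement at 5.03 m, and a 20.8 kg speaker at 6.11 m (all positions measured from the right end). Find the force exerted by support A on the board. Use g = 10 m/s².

Taking torques about support B:
Beam weight: 30.4 × 10 = 304 N down at 3.89 m → arm 2.07 m, τ = 304 × 2.07 = 629.3 N·m counterclockwise.
Toolbox: 17.1 × 10 = 171 N down at 6.814 m → arm 4.994 m, τ = 171 × 4.994 = 854 N·m counterclockwise.
Bag of cement: 33.7 × 10 = 337 N down at 5.03 m → arm 3.21 m, τ = 337 × 3.21 = 1082 N·m counterclockwise.
Speaker: 20.8 × 10 = 208 N down at 6.11 m → arm 4.29 m, τ = 208 × 4.29 = 892.3 N·m counterclockwise.
Net load moment about support B = 3458 N·m counterclockwise.
Reaction R at support A is upward at 7.78 m, arm 5.96 m → moment R × 5.96 clockwise.
Στ = 0 ⇒ R × 5.96 = 3458 ⇒ R = 580 N.

R_A ≈ 580 N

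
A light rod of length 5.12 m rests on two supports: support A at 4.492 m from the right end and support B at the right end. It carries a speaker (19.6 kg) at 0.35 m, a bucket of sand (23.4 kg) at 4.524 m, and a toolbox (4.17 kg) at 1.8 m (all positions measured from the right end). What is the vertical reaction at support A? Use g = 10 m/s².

R_A ≈ 268 N

Taking torques about support B:
Speaker: 19.6 × 10 = 196 N down at 0.35 m → arm 0.35 m, τ = 196 × 0.35 = 68.6 N·m counterclockwise.
Bucket of sand: 23.4 × 10 = 234 N down at 4.524 m → arm 4.524 m, τ = 234 × 4.524 = 1059 N·m counterclockwise.
Toolbox: 4.17 × 10 = 41.7 N down at 1.8 m → arm 1.8 m, τ = 41.7 × 1.8 = 75.06 N·m counterclockwise.
Net load moment about support B = 1203 N·m counterclockwise.
Reaction R at support A is upward at 4.492 m, arm 4.492 m → moment R × 4.492 clockwise.
Balancing moments: R × 4.492 = 1203, giving R = 268 N.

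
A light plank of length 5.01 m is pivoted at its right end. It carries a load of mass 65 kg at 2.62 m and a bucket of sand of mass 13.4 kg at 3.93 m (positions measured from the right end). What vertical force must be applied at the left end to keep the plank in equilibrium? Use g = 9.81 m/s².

F ≈ 437 N

Sum moments about the right end (the unknown pivot reaction has zero arm there).
Load: 65 × 9.81 = 637.6 N down at 2.62 m → arm 2.62 m, τ = 637.6 × 2.62 = 1671 N·m counterclockwise.
Bucket of sand: 13.4 × 9.81 = 131.5 N down at 3.93 m → arm 3.93 m, τ = 131.5 × 3.93 = 516.8 N·m counterclockwise.
Net moment of the loads = 2188 N·m counterclockwise.
The upward force F acts at the left end, arm 5.01 m, giving F × 5.01 clockwise.
Στ = 0 ⇒ F × 5.01 = 2188 ⇒ F = 2188 / 5.01 = 437 N.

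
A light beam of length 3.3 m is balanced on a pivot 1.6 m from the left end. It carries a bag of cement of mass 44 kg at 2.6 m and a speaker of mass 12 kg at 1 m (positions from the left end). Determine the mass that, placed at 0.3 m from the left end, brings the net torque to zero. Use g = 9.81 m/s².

Choose the pivot (at 1.6 m from the left end) as the axis so the support reaction has zero arm there.
Bag of cement: 44 × 9.81 = 431.6 N down at 2.6 m → arm 1 m, τ = 431.6 × 1 = 431.6 N·m clockwise.
Speaker: 12 × 9.81 = 117.7 N down at 1 m → arm 0.6 m, τ = 117.7 × 0.6 = 70.62 N·m counterclockwise.
Net moment of known loads = 361 N·m clockwise.
An unknown mass m at 0.3 m has arm 1.3 m; its moment is m·g·1.3 counterclockwise.
Balancing moments: m × 9.81 × 1.3 = 361, giving m = 361 / (9.81 × 1.3) = 28.3 kg.

m ≈ 28.3 kg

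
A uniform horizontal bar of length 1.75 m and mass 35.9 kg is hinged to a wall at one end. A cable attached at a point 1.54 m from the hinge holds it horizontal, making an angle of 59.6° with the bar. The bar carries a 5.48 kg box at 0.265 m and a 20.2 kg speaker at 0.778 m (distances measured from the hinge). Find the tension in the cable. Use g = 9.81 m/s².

About the hinge:
Beam weight: 35.9 × 9.81 = 352.2 N down at 0.875 m → arm 0.875 m, τ = 352.2 × 0.875 = 308.2 N·m clockwise.
Box: 5.48 × 9.81 = 53.76 N down at 0.265 m → arm 0.265 m, τ = 53.76 × 0.265 = 14.25 N·m clockwise.
Speaker: 20.2 × 9.81 = 198.2 N down at 0.778 m → arm 0.778 m, τ = 198.2 × 0.778 = 154.2 N·m clockwise.
Total clockwise load moment = 476.6 N·m.
The cable tension T acts at 1.54 m; only its component perpendicular to the bar, T sinθ, produces torque. sin 59.6° = 0.8625.
Setting net torque to zero: T × 1.54 × 0.8625 = 476.6 → T = 476.6 / 1.328 = 359 N.

T ≈ 359 N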